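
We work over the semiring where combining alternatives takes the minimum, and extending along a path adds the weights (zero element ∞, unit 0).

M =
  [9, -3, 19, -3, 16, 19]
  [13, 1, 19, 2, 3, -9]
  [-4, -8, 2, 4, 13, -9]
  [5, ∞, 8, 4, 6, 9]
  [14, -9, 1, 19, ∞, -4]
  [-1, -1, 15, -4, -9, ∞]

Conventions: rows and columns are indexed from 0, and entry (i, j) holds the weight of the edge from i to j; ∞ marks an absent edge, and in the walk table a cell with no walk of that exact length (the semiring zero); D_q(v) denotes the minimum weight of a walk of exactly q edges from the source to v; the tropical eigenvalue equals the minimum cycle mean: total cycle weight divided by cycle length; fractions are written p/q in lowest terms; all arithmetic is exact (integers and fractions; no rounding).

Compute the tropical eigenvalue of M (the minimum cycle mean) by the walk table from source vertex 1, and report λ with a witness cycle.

q=0: [∞, 0, ∞, ∞, ∞, ∞]
q=1: [13, 1, 19, 2, 3, -9]
q=2: [-10, -10, 4, -13, -18, -8]
q=3: [-9, -27, -17, -13, -17, -22]
q=4: [-23, -26, -16, -26, -31, -36]
q=5: [-37, -40, -30, -40, -45, -35]
q=6: [-36, -54, -44, -40, -44, -49]
Optimal cycle mean attained by: cycle 1->5->4->1, total (-9) + (-9) + (-9), length 3.
Answer: λ = -9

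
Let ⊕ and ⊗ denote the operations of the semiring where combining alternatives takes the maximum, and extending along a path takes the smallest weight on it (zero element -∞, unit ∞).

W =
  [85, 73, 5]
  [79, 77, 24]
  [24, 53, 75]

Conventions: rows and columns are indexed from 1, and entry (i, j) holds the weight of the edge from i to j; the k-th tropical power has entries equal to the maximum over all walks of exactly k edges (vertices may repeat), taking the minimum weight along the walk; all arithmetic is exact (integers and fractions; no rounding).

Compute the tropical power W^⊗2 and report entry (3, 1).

W^⊗2:
  [85, 73, 24]
  [79, 77, 24]
  [53, 53, 75]
Key observation: the optimum is the walk 3->2->1, with weight 53 min 79 = 53.
Optimal value attained by: walk 3->2->1.
Answer: (W^⊗2)[3][1] = 53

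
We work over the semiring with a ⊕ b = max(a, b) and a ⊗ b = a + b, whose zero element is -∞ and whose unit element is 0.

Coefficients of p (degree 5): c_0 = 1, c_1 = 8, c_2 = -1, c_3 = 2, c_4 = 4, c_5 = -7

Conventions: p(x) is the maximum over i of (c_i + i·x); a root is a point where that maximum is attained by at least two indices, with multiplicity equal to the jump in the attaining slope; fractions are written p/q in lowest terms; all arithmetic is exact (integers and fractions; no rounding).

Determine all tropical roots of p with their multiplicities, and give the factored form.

hull edge (i=0, c=1) to (i=1, c=8): slope 7, span 1
hull edge (i=1, c=8) to (i=4, c=4): slope -4/3, span 3
hull edge (i=4, c=4) to (i=5, c=-7): slope -11, span 1
Factored form: p(x) = -7 ⊗ (x ⊕ (-7)) ⊗ (x ⊕ 4/3) ⊗ (x ⊕ 4/3) ⊗ (x ⊕ 4/3) ⊗ (x ⊕ 11)
Answer: roots = -7 (mult 1), 4/3 (mult 3), 11 (mult 1)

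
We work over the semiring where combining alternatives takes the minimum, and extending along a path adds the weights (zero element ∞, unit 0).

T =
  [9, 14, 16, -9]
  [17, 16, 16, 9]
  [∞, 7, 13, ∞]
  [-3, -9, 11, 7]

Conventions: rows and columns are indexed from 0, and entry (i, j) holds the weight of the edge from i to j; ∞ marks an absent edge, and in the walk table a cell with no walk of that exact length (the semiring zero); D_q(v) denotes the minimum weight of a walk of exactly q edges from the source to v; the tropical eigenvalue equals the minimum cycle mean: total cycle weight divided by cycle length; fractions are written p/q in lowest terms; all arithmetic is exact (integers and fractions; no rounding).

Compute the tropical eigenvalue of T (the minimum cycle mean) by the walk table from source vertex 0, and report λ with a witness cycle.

q=0: [0, ∞, ∞, ∞]
q=1: [9, 14, 16, -9]
q=2: [-12, -18, 2, -2]
q=3: [-5, -11, -2, -21]
q=4: [-24, -30, -10, -14]
Optimal cycle mean attained by: cycle 0->3->0, total (-9) + (-3), length 2.
Answer: λ = -6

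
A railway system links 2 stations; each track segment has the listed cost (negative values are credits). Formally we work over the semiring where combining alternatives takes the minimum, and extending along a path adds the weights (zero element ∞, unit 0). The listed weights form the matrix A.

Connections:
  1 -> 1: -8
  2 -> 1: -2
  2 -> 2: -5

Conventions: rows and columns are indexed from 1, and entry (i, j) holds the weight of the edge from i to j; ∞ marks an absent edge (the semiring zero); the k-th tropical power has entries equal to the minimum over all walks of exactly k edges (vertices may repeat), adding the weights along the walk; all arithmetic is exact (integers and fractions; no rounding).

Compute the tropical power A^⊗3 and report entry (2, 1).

A^⊗2:
  [-16, ∞]
  [-10, -10]
A^⊗3:
  [-24, ∞]
  [-18, -15]
Key observation: the optimum is the walk 2->1->1->1, with weight (-2) + (-8) + (-8) = -18.
Optimal value attained by: walk 2->1->1->1.
Answer: (A^⊗3)[2][1] = -18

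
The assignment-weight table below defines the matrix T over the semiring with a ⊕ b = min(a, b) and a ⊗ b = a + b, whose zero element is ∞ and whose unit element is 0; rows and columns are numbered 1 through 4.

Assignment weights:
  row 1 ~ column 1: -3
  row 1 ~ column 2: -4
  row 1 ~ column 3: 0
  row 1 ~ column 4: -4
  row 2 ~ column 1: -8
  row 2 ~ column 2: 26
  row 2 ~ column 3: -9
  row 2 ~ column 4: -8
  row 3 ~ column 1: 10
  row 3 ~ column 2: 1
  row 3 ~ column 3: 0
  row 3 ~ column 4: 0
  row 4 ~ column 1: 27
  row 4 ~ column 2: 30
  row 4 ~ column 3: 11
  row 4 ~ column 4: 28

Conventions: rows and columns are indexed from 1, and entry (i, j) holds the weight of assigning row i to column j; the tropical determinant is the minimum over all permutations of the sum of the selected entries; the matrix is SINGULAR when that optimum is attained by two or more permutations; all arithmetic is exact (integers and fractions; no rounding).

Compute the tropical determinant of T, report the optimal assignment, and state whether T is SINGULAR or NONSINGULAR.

σ = (1, 2, 3, 4): (-3) + 26 + 0 + 28 = 51
σ = (1, 2, 4, 3): (-3) + 26 + 0 + 11 = 34
σ = (1, 3, 2, 4): (-3) + (-9) + 1 + 28 = 17
σ = (1, 3, 4, 2): (-3) + (-9) + 0 + 30 = 18
σ = (1, 4, 2, 3): (-3) + (-8) + 1 + 11 = 1
σ = (1, 4, 3, 2): (-3) + (-8) + 0 + 30 = 19
σ = (2, 1, 3, 4): (-4) + (-8) + 0 + 28 = 16
σ = (2, 1, 4, 3): (-4) + (-8) + 0 + 11 = -1
σ = (2, 3, 1, 4): (-4) + (-9) + 10 + 28 = 25
σ = (2, 3, 4, 1): (-4) + (-9) + 0 + 27 = 14
σ = (2, 4, 1, 3): (-4) + (-8) + 10 + 11 = 9
σ = (2, 4, 3, 1): (-4) + (-8) + 0 + 27 = 15
σ = (3, 1, 2, 4): 0 + (-8) + 1 + 28 = 21
σ = (3, 1, 4, 2): 0 + (-8) + 0 + 30 = 22
σ = (3, 2, 1, 4): 0 + 26 + 10 + 28 = 64
σ = (3, 2, 4, 1): 0 + 26 + 0 + 27 = 53
σ = (3, 4, 1, 2): 0 + (-8) + 10 + 30 = 32
σ = (3, 4, 2, 1): 0 + (-8) + 1 + 27 = 20
σ = (4, 1, 2, 3): (-4) + (-8) + 1 + 11 = 0
σ = (4, 1, 3, 2): (-4) + (-8) + 0 + 30 = 18
σ = (4, 2, 1, 3): (-4) + 26 + 10 + 11 = 43
σ = (4, 2, 3, 1): (-4) + 26 + 0 + 27 = 49
σ = (4, 3, 1, 2): (-4) + (-9) + 10 + 30 = 27
σ = (4, 3, 2, 1): (-4) + (-9) + 1 + 27 = 15
Optimal value attained by: σ = (2, 1, 4, 3).
Answer: det⊕(T) = -1; verdict: NONSINGULAR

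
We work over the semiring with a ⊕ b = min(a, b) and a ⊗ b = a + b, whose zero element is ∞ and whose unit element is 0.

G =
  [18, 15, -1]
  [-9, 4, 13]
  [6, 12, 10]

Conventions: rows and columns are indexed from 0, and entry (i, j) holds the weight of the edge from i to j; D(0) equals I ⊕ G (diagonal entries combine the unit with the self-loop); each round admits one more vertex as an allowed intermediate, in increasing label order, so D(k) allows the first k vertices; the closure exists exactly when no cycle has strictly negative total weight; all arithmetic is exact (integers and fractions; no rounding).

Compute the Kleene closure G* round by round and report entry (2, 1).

D(0):
  [0, 15, -1]
  [-9, 0, 13]
  [6, 12, 0]
D(1):
  [0, 15, -1]
  [-9, 0, -10]
  [6, 12, 0]
D(2):
  [0, 15, -1]
  [-9, 0, -10]
  [3, 12, 0]
D(3):
  [0, 11, -1]
  [-9, 0, -10]
  [3, 12, 0]
Answer: G*[2][1] = 12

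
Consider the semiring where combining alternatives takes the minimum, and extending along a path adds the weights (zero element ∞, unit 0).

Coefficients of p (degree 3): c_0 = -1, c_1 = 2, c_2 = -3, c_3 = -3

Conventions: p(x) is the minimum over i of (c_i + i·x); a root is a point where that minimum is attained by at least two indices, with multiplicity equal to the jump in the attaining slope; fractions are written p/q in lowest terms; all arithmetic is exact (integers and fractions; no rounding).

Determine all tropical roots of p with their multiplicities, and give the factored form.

hull edge (i=0, c=-1) to (i=2, c=-3): slope -1, span 2
hull edge (i=2, c=-3) to (i=3, c=-3): slope 0, span 1
Factored form: p(x) = -3 ⊗ (x ⊕ 0) ⊗ (x ⊕ 1) ⊗ (x ⊕ 1)
Answer: roots = 0 (mult 1), 1 (mult 2)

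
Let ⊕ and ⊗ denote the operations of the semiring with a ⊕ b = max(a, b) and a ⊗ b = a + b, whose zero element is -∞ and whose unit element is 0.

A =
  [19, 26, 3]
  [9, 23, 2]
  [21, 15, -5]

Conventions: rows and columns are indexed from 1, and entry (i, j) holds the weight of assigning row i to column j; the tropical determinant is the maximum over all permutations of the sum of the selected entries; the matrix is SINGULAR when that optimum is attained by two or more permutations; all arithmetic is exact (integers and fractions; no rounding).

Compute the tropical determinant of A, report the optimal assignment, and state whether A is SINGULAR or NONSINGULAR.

σ = (1, 2, 3): 19 + 23 + (-5) = 37
σ = (1, 3, 2): 19 + 2 + 15 = 36
σ = (2, 1, 3): 26 + 9 + (-5) = 30
σ = (2, 3, 1): 26 + 2 + 21 = 49
σ = (3, 1, 2): 3 + 9 + 15 = 27
σ = (3, 2, 1): 3 + 23 + 21 = 47
Optimal value attained by: σ = (2, 3, 1).
Answer: det⊕(A) = 49; verdict: NONSINGULAR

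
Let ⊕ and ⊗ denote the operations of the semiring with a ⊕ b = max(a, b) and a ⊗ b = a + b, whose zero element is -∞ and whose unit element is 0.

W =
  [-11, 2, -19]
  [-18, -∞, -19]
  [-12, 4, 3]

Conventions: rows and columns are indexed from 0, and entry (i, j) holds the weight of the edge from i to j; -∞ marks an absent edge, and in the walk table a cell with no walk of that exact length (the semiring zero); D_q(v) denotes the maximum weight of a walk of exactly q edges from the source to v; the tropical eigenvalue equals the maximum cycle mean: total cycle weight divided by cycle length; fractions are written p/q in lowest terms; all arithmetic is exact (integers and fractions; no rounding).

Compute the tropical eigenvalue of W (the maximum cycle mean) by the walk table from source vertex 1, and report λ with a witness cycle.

q=0: [-∞, 0, -∞]
q=1: [-18, -∞, -19]
q=2: [-29, -15, -16]
q=3: [-28, -12, -13]
Optimal cycle mean attained by: cycle 2->2, total 3, length 1.
Answer: λ = 3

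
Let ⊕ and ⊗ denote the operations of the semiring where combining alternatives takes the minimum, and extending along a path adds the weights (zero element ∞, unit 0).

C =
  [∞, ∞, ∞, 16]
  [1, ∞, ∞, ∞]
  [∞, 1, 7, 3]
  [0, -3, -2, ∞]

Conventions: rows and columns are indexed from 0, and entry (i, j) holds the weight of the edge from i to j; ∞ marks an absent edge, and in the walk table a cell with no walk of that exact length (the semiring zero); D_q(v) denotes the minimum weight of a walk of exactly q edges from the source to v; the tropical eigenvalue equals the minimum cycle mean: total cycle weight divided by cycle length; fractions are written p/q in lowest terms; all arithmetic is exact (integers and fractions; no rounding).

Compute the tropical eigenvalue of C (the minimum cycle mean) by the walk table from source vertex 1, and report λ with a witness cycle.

q=0: [∞, 0, ∞, ∞]
q=1: [1, ∞, ∞, ∞]
q=2: [∞, ∞, ∞, 17]
q=3: [17, 14, 15, ∞]
q=4: [15, 16, 22, 18]
Optimal cycle mean attained by: cycle 2->3->2, total 3 + (-2), length 2.
Answer: λ = 1/2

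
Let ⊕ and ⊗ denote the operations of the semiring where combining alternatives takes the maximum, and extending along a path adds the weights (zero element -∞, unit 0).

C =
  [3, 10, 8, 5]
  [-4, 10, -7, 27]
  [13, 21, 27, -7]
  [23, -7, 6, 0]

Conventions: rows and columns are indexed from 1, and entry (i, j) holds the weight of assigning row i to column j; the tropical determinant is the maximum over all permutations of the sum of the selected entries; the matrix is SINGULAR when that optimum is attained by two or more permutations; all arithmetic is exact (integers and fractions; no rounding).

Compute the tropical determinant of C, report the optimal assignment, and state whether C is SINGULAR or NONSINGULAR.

σ = (1, 2, 3, 4): 3 + 10 + 27 + 0 = 40
σ = (1, 2, 4, 3): 3 + 10 + (-7) + 6 = 12
σ = (1, 3, 2, 4): 3 + (-7) + 21 + 0 = 17
σ = (1, 3, 4, 2): 3 + (-7) + (-7) + (-7) = -18
σ = (1, 4, 2, 3): 3 + 27 + 21 + 6 = 57
σ = (1, 4, 3, 2): 3 + 27 + 27 + (-7) = 50
σ = (2, 1, 3, 4): 10 + (-4) + 27 + 0 = 33
σ = (2, 1, 4, 3): 10 + (-4) + (-7) + 6 = 5
σ = (2, 3, 1, 4): 10 + (-7) + 13 + 0 = 16
σ = (2, 3, 4, 1): 10 + (-7) + (-7) + 23 = 19
σ = (2, 4, 1, 3): 10 + 27 + 13 + 6 = 56
σ = (2, 4, 3, 1): 10 + 27 + 27 + 23 = 87
σ = (3, 1, 2, 4): 8 + (-4) + 21 + 0 = 25
σ = (3, 1, 4, 2): 8 + (-4) + (-7) + (-7) = -10
σ = (3, 2, 1, 4): 8 + 10 + 13 + 0 = 31
σ = (3, 2, 4, 1): 8 + 10 + (-7) + 23 = 34
σ = (3, 4, 1, 2): 8 + 27 + 13 + (-7) = 41
σ = (3, 4, 2, 1): 8 + 27 + 21 + 23 = 79
σ = (4, 1, 2, 3): 5 + (-4) + 21 + 6 = 28
σ = (4, 1, 3, 2): 5 + (-4) + 27 + (-7) = 21
σ = (4, 2, 1, 3): 5 + 10 + 13 + 6 = 34
σ = (4, 2, 3, 1): 5 + 10 + 27 + 23 = 65
σ = (4, 3, 1, 2): 5 + (-7) + 13 + (-7) = 4
σ = (4, 3, 2, 1): 5 + (-7) + 21 + 23 = 42
Optimal value attained by: σ = (2, 4, 3, 1).
Answer: det⊕(C) = 87; verdict: NONSINGULAR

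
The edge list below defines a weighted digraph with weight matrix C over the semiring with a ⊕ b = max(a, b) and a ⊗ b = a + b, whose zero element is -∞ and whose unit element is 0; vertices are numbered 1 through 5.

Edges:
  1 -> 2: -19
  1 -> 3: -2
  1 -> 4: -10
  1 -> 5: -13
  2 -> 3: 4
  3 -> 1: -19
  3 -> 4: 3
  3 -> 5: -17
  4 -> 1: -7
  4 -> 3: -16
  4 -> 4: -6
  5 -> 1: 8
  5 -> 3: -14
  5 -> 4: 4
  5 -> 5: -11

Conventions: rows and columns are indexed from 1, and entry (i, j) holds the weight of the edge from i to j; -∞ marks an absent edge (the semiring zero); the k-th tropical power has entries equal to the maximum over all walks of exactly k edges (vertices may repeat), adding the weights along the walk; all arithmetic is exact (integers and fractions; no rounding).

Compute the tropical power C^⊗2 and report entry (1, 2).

C^⊗2:
  [-5, -∞, -15, 1, -19]
  [-15, -∞, -∞, 7, -13]
  [-4, -38, -13, -3, -28]
  [-13, -26, -9, -12, -20]
  [-3, -11, 6, -2, -5]
Key observation: no walk of exactly 2 edges connects these vertices, so the entry is the semiring zero.
Answer: (C^⊗2)[1][2] = -∞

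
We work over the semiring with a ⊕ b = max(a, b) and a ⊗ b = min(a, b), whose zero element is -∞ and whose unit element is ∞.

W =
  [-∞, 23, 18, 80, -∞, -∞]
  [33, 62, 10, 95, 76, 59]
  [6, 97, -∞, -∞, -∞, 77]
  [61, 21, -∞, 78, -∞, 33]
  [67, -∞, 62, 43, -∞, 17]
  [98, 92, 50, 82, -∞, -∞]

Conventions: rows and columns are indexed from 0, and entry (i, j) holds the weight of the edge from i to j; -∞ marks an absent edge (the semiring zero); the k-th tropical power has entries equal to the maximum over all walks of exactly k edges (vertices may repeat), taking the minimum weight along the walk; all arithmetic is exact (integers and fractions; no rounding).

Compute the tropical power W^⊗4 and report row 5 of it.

W^⊗2:
  [61, 23, 10, 78, 23, 33]
  [67, 62, 62, 78, 62, 59]
  [77, 77, 50, 95, 76, 59]
  [61, 33, 33, 78, 21, 33]
  [43, 62, 18, 67, -∞, 62]
  [61, 62, 18, 92, 76, 59]
W^⊗3:
  [61, 33, 33, 78, 23, 33]
  [62, 62, 62, 78, 62, 62]
  [67, 62, 62, 78, 76, 59]
  [61, 33, 33, 78, 33, 33]
  [62, 62, 50, 67, 62, 59]
  [67, 62, 62, 78, 62, 59]
W^⊗4:
  [61, 33, 33, 78, 33, 33]
  [62, 62, 62, 78, 62, 62]
  [67, 62, 62, 78, 62, 62]
  [61, 33, 33, 78, 33, 33]
  [62, 62, 62, 67, 62, 59]
  [62, 62, 62, 78, 62, 62]
Answer: row 5 of W^⊗4 = [62, 62, 62, 78, 62, 62]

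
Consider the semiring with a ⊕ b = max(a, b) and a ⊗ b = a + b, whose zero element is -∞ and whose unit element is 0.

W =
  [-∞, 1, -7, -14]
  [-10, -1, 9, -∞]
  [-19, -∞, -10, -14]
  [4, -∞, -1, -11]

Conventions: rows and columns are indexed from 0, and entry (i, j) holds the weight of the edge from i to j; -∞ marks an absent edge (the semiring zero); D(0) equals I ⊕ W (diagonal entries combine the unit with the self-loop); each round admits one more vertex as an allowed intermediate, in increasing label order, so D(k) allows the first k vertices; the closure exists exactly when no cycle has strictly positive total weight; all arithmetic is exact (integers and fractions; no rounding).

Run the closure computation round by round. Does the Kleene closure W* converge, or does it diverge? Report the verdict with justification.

D(0):
  [0, 1, -7, -14]
  [-10, 0, 9, -∞]
  [-19, -∞, 0, -14]
  [4, -∞, -1, 0]
D(1):
  [0, 1, -7, -14]
  [-10, 0, 9, -24]
  [-19, -18, 0, -14]
  [4, 5, -1, 0]
D(2):
  [0, 1, 10, -14]
  [-10, 0, 9, -24]
  [-19, -18, 0, -14]
  [4, 5, 14, 0]
D(3):
  [0, 1, 10, -4]
  [-10, 0, 9, -5]
  [-19, -18, 0, -14]
  [4, 5, 14, 0]
D(4):
  [0, 1, 10, -4]
  [-1, 0, 9, -5]
  [-10, -9, 0, -14]
  [4, 5, 14, 0]
Key observation: every diagonal entry stays at the unit through all rounds, so no improving cycle exists.
Answer: CONVERGES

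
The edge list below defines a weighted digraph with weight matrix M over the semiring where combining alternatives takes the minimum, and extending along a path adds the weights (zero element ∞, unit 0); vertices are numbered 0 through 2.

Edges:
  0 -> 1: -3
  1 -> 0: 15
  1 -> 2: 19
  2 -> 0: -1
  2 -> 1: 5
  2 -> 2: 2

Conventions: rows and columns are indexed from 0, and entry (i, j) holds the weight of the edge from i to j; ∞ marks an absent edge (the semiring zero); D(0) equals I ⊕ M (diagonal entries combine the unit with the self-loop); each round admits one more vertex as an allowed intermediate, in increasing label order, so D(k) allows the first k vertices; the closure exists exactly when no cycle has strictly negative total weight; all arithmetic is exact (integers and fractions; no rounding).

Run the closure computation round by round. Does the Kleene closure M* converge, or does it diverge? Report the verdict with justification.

D(0):
  [0, -3, ∞]
  [15, 0, 19]
  [-1, 5, 0]
D(1):
  [0, -3, ∞]
  [15, 0, 19]
  [-1, -4, 0]
D(2):
  [0, -3, 16]
  [15, 0, 19]
  [-1, -4, 0]
D(3):
  [0, -3, 16]
  [15, 0, 19]
  [-1, -4, 0]
Key observation: every diagonal entry stays at the unit through all rounds, so no improving cycle exists.
Answer: CONVERGES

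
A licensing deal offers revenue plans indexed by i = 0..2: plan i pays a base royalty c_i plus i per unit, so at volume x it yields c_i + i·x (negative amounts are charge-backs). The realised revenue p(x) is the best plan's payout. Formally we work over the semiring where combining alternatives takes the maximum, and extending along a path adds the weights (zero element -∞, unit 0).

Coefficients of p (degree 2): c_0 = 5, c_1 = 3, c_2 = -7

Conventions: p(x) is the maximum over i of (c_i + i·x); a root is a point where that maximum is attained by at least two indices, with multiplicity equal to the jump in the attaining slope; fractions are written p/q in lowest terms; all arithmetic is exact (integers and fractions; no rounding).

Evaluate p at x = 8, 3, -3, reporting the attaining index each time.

p(8) = max(5+0·8=5, 3+1·8=11, -7+2·8=9) = 11 (attained by i=1)
p(3) = max(5+0·3=5, 3+1·3=6, -7+2·3=-1) = 6 (attained by i=1)
p(-3) = max(5+0·(-3)=5, 3+1·(-3)=0, -7+2·(-3)=-13) = 5 (attained by i=0)
Answer: p(8) = 11; p(3) = 6; p(-3) = 5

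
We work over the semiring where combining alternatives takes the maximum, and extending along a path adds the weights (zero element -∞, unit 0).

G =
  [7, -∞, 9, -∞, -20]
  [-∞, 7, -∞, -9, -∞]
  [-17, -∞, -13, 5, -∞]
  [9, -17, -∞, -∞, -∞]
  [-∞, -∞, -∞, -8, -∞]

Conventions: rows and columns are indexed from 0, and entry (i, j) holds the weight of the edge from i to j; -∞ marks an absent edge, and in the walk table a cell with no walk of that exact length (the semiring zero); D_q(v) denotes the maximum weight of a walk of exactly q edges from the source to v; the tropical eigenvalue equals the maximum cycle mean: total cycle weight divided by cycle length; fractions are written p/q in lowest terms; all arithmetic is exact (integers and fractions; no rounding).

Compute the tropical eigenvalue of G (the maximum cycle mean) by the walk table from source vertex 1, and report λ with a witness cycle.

q=0: [-∞, 0, -∞, -∞, -∞]
q=1: [-∞, 7, -∞, -9, -∞]
q=2: [0, 14, -∞, -2, -∞]
q=3: [7, 21, 9, 5, -20]
q=4: [14, 28, 16, 14, -13]
q=5: [23, 35, 23, 21, -6]
Optimal cycle mean attained by: cycle 0->2->3->0, total 9 + 5 + 9, length 3.
Answer: λ = 23/3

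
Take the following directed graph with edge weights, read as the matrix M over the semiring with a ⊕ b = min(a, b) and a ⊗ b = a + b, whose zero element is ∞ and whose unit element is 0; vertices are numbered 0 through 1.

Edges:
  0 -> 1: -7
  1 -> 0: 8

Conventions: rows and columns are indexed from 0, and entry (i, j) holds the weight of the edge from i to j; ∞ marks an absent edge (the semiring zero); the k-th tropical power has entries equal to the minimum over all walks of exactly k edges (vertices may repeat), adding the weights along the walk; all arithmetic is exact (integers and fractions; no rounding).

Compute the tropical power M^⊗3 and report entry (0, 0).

M^⊗2:
  [1, ∞]
  [∞, 1]
M^⊗3:
  [∞, -6]
  [9, ∞]
Key observation: no walk of exactly 3 edges connects these vertices, so the entry is the semiring zero.
Answer: (M^⊗3)[0][0] = ∞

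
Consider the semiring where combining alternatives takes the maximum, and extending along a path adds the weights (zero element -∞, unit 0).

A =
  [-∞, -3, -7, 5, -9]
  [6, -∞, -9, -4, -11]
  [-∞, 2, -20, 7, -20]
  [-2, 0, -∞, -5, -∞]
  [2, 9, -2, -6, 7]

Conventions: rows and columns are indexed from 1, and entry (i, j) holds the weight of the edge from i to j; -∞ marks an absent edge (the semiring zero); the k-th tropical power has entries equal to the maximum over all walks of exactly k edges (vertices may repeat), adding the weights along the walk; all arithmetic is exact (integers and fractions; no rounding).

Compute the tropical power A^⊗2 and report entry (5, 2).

A^⊗2:
  [3, 5, -11, 0, -2]
  [-6, 3, -1, 11, -3]
  [8, 7, -7, 2, -9]
  [6, -5, -9, 3, -11]
  [15, 16, 5, 7, 14]
Key observation: the optimum is the walk 5->5->2, with weight 7 + 9 = 16.
Optimal value attained by: walk 5->5->2.
Answer: (A^⊗2)[5][2] = 16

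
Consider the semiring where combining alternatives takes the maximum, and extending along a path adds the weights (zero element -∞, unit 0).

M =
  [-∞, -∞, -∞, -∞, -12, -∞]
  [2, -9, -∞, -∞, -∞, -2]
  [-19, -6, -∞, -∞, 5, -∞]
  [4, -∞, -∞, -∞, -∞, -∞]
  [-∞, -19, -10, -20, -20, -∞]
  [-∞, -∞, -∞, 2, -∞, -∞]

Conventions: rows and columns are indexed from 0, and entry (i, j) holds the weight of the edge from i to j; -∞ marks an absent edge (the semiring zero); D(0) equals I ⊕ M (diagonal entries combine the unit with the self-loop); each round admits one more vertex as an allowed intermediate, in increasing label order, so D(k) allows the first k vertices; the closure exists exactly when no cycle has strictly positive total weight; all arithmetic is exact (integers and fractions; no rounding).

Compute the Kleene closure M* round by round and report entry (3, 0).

D(0):
  [0, -∞, -∞, -∞, -12, -∞]
  [2, 0, -∞, -∞, -∞, -2]
  [-19, -6, 0, -∞, 5, -∞]
  [4, -∞, -∞, 0, -∞, -∞]
  [-∞, -19, -10, -20, 0, -∞]
  [-∞, -∞, -∞, 2, -∞, 0]
D(1):
  [0, -∞, -∞, -∞, -12, -∞]
  [2, 0, -∞, -∞, -10, -2]
  [-19, -6, 0, -∞, 5, -∞]
  [4, -∞, -∞, 0, -8, -∞]
  [-∞, -19, -10, -20, 0, -∞]
  [-∞, -∞, -∞, 2, -∞, 0]
D(2):
  [0, -∞, -∞, -∞, -12, -∞]
  [2, 0, -∞, -∞, -10, -2]
  [-4, -6, 0, -∞, 5, -8]
  [4, -∞, -∞, 0, -8, -∞]
  [-17, -19, -10, -20, 0, -21]
  [-∞, -∞, -∞, 2, -∞, 0]
D(3):
  [0, -∞, -∞, -∞, -12, -∞]
  [2, 0, -∞, -∞, -10, -2]
  [-4, -6, 0, -∞, 5, -8]
  [4, -∞, -∞, 0, -8, -∞]
  [-14, -16, -10, -20, 0, -18]
  [-∞, -∞, -∞, 2, -∞, 0]
D(4):
  [0, -∞, -∞, -∞, -12, -∞]
  [2, 0, -∞, -∞, -10, -2]
  [-4, -6, 0, -∞, 5, -8]
  [4, -∞, -∞, 0, -8, -∞]
  [-14, -16, -10, -20, 0, -18]
  [6, -∞, -∞, 2, -6, 0]
D(5):
  [0, -28, -22, -32, -12, -30]
  [2, 0, -20, -30, -10, -2]
  [-4, -6, 0, -15, 5, -8]
  [4, -24, -18, 0, -8, -26]
  [-14, -16, -10, -20, 0, -18]
  [6, -22, -16, 2, -6, 0]
D(6):
  [0, -28, -22, -28, -12, -30]
  [4, 0, -18, 0, -8, -2]
  [-2, -6, 0, -6, 5, -8]
  [4, -24, -18, 0, -8, -26]
  [-12, -16, -10, -16, 0, -18]
  [6, -22, -16, 2, -6, 0]
Answer: M*[3][0] = 4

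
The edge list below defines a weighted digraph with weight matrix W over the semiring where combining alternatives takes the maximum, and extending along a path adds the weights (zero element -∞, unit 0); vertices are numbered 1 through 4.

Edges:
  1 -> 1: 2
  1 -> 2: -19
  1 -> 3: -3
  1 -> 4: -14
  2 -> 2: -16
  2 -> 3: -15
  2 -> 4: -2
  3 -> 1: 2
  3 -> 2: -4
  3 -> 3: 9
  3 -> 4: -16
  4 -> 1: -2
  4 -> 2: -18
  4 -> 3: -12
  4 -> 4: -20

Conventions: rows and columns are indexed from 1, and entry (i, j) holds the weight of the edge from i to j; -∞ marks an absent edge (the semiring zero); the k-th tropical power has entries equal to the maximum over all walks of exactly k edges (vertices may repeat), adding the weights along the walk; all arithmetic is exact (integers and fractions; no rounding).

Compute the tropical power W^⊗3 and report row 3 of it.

W^⊗2:
  [4, -7, 6, -12]
  [-4, -19, -6, -18]
  [11, 5, 18, -6]
  [0, -16, -3, -16]
W^⊗3:
  [8, 2, 15, -9]
  [-2, -10, 3, -18]
  [20, 14, 27, 3]
  [2, -7, 6, -14]
Answer: row 3 of W^⊗3 = [20, 14, 27, 3]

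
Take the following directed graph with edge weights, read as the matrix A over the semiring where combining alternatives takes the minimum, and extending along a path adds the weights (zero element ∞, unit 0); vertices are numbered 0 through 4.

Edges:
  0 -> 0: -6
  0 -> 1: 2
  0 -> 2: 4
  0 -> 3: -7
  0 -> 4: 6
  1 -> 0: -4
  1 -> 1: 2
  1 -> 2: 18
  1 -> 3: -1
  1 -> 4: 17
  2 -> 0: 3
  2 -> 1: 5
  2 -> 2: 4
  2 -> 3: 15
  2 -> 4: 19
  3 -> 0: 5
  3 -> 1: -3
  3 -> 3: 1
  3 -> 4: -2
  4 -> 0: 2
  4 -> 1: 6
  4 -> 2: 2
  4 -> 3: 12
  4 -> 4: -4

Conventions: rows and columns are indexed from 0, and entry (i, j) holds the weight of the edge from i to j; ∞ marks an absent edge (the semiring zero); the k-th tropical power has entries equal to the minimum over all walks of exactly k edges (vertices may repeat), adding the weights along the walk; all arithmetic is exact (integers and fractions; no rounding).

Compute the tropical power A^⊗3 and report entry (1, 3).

A^⊗2:
  [-12, -10, -2, -13, -9]
  [-10, -4, 0, -11, -3]
  [-3, 5, 7, -4, 9]
  [-7, -2, 0, -4, -6]
  [-4, 2, -2, -5, -8]
A^⊗3:
  [-18, -16, -8, -19, -15]
  [-16, -14, -6, -17, -13]
  [-9, -7, 1, -10, -6]
  [-13, -7, -4, -14, -10]
  [-10, -8, -6, -11, -12]
Key observation: the optimum is the walk 1->0->0->3, with weight (-4) + (-6) + (-7) = -17.
Optimal value attained by: walk 1->0->0->3.
Answer: (A^⊗3)[1][3] = -17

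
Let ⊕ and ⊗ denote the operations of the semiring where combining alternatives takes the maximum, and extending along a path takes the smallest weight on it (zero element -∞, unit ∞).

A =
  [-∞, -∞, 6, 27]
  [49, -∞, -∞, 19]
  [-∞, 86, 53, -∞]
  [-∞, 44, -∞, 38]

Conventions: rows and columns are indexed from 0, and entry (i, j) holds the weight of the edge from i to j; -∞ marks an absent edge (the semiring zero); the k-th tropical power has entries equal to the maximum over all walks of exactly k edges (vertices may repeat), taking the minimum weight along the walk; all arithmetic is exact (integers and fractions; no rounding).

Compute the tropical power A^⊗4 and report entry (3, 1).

A^⊗2:
  [-∞, 27, 6, 27]
  [-∞, 19, 6, 27]
  [49, 53, 53, 19]
  [44, 38, -∞, 38]
A^⊗3:
  [27, 27, 6, 27]
  [19, 27, 6, 27]
  [49, 53, 53, 27]
  [38, 38, 6, 38]
A^⊗4:
  [27, 27, 6, 27]
  [27, 27, 6, 27]
  [49, 53, 53, 27]
  [38, 38, 6, 38]
Key observation: the optimum is the walk 3->3->3->3->1, with weight 38 min 38 min 38 min 44 = 38.
Optimal value attained by: walk 3->3->3->3->1.
Answer: (A^⊗4)[3][1] = 38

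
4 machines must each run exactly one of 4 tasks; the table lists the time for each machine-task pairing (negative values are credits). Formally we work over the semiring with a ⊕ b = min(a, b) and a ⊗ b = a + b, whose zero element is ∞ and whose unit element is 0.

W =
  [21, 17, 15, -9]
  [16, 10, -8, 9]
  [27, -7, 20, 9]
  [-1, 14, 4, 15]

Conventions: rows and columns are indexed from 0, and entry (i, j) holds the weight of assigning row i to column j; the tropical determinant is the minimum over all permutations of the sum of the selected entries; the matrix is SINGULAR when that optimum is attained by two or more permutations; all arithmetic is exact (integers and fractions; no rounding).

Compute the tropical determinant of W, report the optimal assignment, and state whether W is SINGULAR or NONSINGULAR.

σ = (0, 1, 2, 3): 21 + 10 + 20 + 15 = 66
σ = (0, 1, 3, 2): 21 + 10 + 9 + 4 = 44
σ = (0, 2, 1, 3): 21 + (-8) + (-7) + 15 = 21
σ = (0, 2, 3, 1): 21 + (-8) + 9 + 14 = 36
σ = (0, 3, 1, 2): 21 + 9 + (-7) + 4 = 27
σ = (0, 3, 2, 1): 21 + 9 + 20 + 14 = 64
σ = (1, 0, 2, 3): 17 + 16 + 20 + 15 = 68
σ = (1, 0, 3, 2): 17 + 16 + 9 + 4 = 46
σ = (1, 2, 0, 3): 17 + (-8) + 27 + 15 = 51
σ = (1, 2, 3, 0): 17 + (-8) + 9 + (-1) = 17
σ = (1, 3, 0, 2): 17 + 9 + 27 + 4 = 57
σ = (1, 3, 2, 0): 17 + 9 + 20 + (-1) = 45
σ = (2, 0, 1, 3): 15 + 16 + (-7) + 15 = 39
σ = (2, 0, 3, 1): 15 + 16 + 9 + 14 = 54
σ = (2, 1, 0, 3): 15 + 10 + 27 + 15 = 67
σ = (2, 1, 3, 0): 15 + 10 + 9 + (-1) = 33
σ = (2, 3, 0, 1): 15 + 9 + 27 + 14 = 65
σ = (2, 3, 1, 0): 15 + 9 + (-7) + (-1) = 16
σ = (3, 0, 1, 2): (-9) + 16 + (-7) + 4 = 4
σ = (3, 0, 2, 1): (-9) + 16 + 20 + 14 = 41
σ = (3, 1, 0, 2): (-9) + 10 + 27 + 4 = 32
σ = (3, 1, 2, 0): (-9) + 10 + 20 + (-1) = 20
σ = (3, 2, 0, 1): (-9) + (-8) + 27 + 14 = 24
σ = (3, 2, 1, 0): (-9) + (-8) + (-7) + (-1) = -25
Optimal value attained by: σ = (3, 2, 1, 0).
Answer: det⊕(W) = -25; verdict: NONSINGULAR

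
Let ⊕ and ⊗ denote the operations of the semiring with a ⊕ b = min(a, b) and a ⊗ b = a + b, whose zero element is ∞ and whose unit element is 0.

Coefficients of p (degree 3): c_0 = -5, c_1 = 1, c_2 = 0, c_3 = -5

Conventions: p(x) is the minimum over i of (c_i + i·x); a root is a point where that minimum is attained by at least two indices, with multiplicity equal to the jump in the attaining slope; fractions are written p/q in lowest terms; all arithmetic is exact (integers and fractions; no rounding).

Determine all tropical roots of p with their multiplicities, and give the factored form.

hull edge (i=0, c=-5) to (i=3, c=-5): slope 0, span 3
Factored form: p(x) = -5 ⊗ (x ⊕ 0) ⊗ (x ⊕ 0) ⊗ (x ⊕ 0)
Answer: roots = 0 (mult 3)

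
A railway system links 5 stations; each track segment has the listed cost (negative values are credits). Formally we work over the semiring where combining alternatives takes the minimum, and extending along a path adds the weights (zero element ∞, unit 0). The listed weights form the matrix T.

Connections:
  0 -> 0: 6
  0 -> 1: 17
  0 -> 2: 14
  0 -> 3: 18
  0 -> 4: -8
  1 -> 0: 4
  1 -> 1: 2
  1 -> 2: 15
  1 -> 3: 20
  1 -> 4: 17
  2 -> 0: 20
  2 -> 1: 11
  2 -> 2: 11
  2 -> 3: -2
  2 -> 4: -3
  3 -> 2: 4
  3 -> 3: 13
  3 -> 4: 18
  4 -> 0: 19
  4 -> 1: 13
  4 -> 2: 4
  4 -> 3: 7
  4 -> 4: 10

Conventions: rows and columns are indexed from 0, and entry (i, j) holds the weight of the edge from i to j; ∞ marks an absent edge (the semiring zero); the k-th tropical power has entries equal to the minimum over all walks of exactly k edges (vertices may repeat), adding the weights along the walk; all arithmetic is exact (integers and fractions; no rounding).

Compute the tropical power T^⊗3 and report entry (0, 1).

T^⊗2:
  [11, 5, -4, -1, -2]
  [6, 4, 17, 13, -4]
  [15, 10, 1, 4, 7]
  [24, 15, 15, 2, 1]
  [17, 15, 11, 2, 1]
T^⊗3:
  [9, 7, 2, -6, -7]
  [8, 6, 0, 3, -2]
  [14, 12, 8, -1, -2]
  [19, 14, 5, 8, 11]
  [19, 14, 5, 8, 8]
Key observation: the optimum is the walk 0->4->1->1, with weight (-8) + 13 + 2 = 7.
Optimal value attained by: walk 0->4->1->1.
Answer: (T^⊗3)[0][1] = 7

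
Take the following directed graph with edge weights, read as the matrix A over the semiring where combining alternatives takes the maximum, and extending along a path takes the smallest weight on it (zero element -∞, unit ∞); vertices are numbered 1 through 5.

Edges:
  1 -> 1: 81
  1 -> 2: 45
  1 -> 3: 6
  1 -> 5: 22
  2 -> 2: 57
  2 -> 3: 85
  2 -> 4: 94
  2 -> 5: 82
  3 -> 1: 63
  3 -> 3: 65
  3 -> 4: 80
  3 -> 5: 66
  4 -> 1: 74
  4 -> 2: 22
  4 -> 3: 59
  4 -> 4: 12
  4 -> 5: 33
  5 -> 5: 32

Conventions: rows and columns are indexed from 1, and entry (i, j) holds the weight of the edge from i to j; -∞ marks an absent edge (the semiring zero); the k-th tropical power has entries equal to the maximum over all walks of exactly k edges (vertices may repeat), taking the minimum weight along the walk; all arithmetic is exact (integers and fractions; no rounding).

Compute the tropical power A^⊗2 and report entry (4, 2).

A^⊗2:
  [81, 45, 45, 45, 45]
  [74, 57, 65, 80, 66]
  [74, 45, 65, 65, 65]
  [74, 45, 59, 59, 59]
  [-∞, -∞, -∞, -∞, 32]
Key observation: the optimum is the walk 4->1->2, with weight 74 min 45 = 45.
Optimal value attained by: walk 4->1->2.
Answer: (A^⊗2)[4][2] = 45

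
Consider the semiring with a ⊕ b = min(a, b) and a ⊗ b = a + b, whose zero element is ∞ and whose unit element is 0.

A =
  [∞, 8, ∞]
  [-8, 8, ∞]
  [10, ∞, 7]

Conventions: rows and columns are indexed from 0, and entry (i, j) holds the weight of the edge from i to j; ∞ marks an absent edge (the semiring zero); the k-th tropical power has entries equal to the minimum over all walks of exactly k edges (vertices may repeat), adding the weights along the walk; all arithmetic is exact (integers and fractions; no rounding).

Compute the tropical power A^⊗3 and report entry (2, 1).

A^⊗2:
  [0, 16, ∞]
  [0, 0, ∞]
  [17, 18, 14]
A^⊗3:
  [8, 8, ∞]
  [-8, 8, ∞]
  [10, 25, 21]
Key observation: the optimum is the walk 2->2->0->1, with weight 7 + 10 + 8 = 25.
Optimal value attained by: walk 2->2->0->1.
Answer: (A^⊗3)[2][1] = 25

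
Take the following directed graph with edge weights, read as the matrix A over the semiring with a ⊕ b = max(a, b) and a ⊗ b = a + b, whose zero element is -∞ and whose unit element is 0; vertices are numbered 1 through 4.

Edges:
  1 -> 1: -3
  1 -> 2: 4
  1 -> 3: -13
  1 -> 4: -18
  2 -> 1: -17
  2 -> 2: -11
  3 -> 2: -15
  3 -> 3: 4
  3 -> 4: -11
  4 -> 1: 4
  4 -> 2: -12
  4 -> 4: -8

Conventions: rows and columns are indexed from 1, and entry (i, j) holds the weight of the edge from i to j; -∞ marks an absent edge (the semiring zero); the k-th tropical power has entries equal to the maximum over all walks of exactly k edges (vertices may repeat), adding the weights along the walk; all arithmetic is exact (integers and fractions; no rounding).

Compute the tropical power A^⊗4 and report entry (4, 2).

A^⊗2:
  [-6, 1, -9, -21]
  [-20, -13, -30, -35]
  [-7, -11, 8, -7]
  [1, 8, -9, -14]
A^⊗3:
  [-9, -2, -5, -20]
  [-23, -16, -26, -38]
  [-3, -3, 12, -3]
  [-2, 5, -5, -17]
A^⊗4:
  [-12, -5, -1, -16]
  [-26, -19, -22, -37]
  [1, 1, 16, 1]
  [-5, 2, -1, -16]
Key observation: the optimum is the walk 4->1->1->1->2, with weight 4 + (-3) + (-3) + 4 = 2.
Optimal value attained by: walk 4->1->1->1->2.
Answer: (A^⊗4)[4][2] = 2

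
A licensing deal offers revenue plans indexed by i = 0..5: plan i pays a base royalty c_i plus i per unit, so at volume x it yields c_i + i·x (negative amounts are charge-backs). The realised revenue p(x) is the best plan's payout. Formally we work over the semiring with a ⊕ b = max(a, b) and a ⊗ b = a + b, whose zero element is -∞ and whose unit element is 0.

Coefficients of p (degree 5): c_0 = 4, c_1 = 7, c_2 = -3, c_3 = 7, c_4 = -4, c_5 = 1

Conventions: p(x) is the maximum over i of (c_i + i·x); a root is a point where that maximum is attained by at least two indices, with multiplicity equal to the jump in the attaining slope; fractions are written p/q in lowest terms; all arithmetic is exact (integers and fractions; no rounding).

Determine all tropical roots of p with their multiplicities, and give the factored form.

hull edge (i=0, c=4) to (i=1, c=7): slope 3, span 1
hull edge (i=1, c=7) to (i=3, c=7): slope 0, span 2
hull edge (i=3, c=7) to (i=5, c=1): slope -3, span 2
Factored form: p(x) = 1 ⊗ (x ⊕ (-3)) ⊗ (x ⊕ 0) ⊗ (x ⊕ 0) ⊗ (x ⊕ 3) ⊗ (x ⊕ 3)
Answer: roots = -3 (mult 1), 0 (mult 2), 3 (mult 2)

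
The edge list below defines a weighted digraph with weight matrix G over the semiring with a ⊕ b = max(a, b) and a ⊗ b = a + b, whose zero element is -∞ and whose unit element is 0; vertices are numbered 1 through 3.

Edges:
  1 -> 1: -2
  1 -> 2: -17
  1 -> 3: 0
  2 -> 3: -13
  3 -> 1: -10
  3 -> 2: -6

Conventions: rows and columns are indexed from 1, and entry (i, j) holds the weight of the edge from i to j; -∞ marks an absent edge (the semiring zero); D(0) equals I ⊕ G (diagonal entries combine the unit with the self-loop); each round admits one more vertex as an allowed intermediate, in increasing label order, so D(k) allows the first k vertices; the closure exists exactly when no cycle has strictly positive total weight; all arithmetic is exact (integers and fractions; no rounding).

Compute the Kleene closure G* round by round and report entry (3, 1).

D(0):
  [0, -17, 0]
  [-∞, 0, -13]
  [-10, -6, 0]
D(1):
  [0, -17, 0]
  [-∞, 0, -13]
  [-10, -6, 0]
D(2):
  [0, -17, 0]
  [-∞, 0, -13]
  [-10, -6, 0]
D(3):
  [0, -6, 0]
  [-23, 0, -13]
  [-10, -6, 0]
Answer: G*[3][1] = -10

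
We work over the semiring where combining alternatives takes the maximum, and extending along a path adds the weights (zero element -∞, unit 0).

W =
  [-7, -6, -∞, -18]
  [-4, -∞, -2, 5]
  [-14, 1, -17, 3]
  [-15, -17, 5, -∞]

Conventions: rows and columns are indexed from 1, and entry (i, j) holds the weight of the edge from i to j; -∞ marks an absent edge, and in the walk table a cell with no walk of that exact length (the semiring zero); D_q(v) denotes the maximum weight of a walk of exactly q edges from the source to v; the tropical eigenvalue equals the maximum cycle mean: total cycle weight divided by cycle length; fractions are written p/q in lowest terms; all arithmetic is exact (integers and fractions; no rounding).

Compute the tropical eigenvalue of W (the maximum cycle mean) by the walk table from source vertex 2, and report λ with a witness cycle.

q=0: [-∞, 0, -∞, -∞]
q=1: [-4, -∞, -2, 5]
q=2: [-10, -1, 10, 1]
q=3: [-4, 11, 6, 13]
q=4: [7, 7, 18, 16]
Optimal cycle mean attained by: cycle 3->4->3, total 3 + 5, length 2.
Answer: λ = 4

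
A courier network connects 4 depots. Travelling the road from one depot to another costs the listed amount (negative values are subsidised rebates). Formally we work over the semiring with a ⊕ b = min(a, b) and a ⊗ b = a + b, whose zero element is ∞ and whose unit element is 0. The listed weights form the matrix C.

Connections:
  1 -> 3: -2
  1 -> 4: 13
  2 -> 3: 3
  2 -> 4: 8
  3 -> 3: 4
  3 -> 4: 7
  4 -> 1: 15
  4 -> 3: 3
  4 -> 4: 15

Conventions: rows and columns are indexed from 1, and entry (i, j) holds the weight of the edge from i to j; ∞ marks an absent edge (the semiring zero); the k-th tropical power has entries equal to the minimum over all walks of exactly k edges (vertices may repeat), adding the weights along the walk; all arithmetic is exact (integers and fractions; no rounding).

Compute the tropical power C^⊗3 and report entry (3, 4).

C^⊗2:
  [28, ∞, 2, 5]
  [23, ∞, 7, 10]
  [22, ∞, 8, 11]
  [30, ∞, 7, 10]
C^⊗3:
  [20, ∞, 6, 9]
  [25, ∞, 11, 14]
  [26, ∞, 12, 15]
  [25, ∞, 11, 14]
Key observation: the optimum is the walk 3->3->3->4, with weight 4 + 4 + 7 = 15.
Optimal value attained by: walk 3->3->3->4.
Answer: (C^⊗3)[3][4] = 15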